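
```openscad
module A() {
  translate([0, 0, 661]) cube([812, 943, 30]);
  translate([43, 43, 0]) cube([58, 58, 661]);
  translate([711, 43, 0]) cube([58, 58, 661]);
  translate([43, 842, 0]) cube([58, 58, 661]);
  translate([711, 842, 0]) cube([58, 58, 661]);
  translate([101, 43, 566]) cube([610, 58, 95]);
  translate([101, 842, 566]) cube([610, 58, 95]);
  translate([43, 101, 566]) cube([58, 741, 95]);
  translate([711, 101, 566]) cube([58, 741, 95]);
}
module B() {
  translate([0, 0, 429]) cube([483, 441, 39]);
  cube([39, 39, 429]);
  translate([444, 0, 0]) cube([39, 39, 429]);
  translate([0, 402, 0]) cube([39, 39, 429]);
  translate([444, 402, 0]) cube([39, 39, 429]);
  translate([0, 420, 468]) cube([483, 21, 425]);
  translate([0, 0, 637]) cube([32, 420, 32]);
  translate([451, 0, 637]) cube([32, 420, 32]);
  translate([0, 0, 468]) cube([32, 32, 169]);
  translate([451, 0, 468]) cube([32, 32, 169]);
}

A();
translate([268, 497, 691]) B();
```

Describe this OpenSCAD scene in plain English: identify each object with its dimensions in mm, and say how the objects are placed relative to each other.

A is a table: top 812 mm (x) × 943 mm (y), 30 mm thick, upper face at z = 691 mm, on four 58×58 mm square legs, each inset 43 mm from the nearest pair of top edges, running from z = 0 to the bottom of the top. Four apron rails, 58 mm thick and 95 mm tall, run between adjacent legs with their top edges flush with the underside of the top and their outer faces flush with the legs' outer faces.

B is a chair: 483×441 mm seat, 39 mm thick, top at z = 468 mm, on four 39 mm square corner legs flush with the seat edges. A 21 mm thick backrest slab spans the full seat width, extending 425 mm above the seat top, its back face flush with the seat's +y edge. Two armrests of 32×32 mm section run along each side from the seat's front edge to the front of the backrest, top faces 201 mm above the seat top and outer faces flush with the seat's x-edges; a 32×32 mm post under the front of each armrest stands on the seat at the front corner.

The chair is on top of the table.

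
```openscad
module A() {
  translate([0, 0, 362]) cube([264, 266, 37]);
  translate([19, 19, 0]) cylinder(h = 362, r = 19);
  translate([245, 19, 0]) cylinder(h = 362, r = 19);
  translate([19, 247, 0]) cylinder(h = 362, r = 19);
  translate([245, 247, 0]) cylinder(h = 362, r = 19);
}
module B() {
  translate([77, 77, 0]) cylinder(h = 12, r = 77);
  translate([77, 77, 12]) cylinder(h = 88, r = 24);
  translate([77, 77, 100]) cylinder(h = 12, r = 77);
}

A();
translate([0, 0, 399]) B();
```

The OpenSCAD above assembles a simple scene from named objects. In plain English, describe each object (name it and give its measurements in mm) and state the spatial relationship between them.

A is a four-legged stool. The seat is a 264×266×37 mm slab whose top surface is at z = 399 mm; four round legs, each 38 mm in diameter, run from the floor (z = 0) to the underside of the seat, each leg's axis is inset half a diameter from the nearest pair of seat edges (so the leg's bounding box is flush with the corner).

B is a spool: two coaxial disc flanges of radius 77 mm and thickness 12 mm, joined by a core cylinder of radius 24 mm and height 88 mm. The lower flange rests on z = 0 and the three cylinders share a vertical axis.

The spool is on top of the stool.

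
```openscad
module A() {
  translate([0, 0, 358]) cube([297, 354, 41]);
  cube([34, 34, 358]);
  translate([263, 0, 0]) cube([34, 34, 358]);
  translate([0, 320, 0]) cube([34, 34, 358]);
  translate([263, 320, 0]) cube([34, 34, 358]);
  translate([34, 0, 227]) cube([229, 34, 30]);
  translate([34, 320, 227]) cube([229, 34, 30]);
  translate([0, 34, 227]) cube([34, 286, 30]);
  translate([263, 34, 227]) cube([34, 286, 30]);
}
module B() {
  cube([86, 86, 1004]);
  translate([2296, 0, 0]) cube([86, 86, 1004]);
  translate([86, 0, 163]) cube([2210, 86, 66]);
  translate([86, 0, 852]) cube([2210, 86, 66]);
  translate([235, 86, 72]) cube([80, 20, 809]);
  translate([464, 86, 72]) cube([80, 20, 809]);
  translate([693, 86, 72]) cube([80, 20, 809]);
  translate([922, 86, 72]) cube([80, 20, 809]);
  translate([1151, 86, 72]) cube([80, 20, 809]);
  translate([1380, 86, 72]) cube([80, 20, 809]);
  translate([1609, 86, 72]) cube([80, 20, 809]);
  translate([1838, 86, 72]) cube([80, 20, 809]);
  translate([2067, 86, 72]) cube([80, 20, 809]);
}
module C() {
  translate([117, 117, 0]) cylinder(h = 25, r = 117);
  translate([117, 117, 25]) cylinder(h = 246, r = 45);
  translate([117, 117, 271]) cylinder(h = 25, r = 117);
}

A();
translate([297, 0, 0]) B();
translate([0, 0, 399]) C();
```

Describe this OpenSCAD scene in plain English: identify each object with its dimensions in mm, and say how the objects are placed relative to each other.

A is a four-legged stool. The seat is 297×354 mm, 41 mm thick, top at z = 399 mm. It stands on four square legs, each 34×34 mm in cross-section, from z = 0 to the seat underside, each flush with a corner of the seat. Four stretchers, 34 mm wide and 30 mm tall, connect adjacent legs with their undersides at z = 227 mm, each running between the inner faces of the legs it joins and aligned with the legs' outer faces on the other axis.

B is a fence section. Two 86×86 mm posts, 1004 mm tall, stand on the floor with a clear span of 2210 mm between their inner faces. Two horizontal rails of 86×66 mm section span the gap between the posts with their undersides at z = 163 mm and z = 852 mm, flush with the posts' −y face. 9 pickets, each 80 mm wide, 20 mm thick and 809 mm tall, are fixed to the +y face of the rails with their bottoms at z = 72 mm, evenly spaced across the span with equal gaps (rounded down to the nearest mm) at the −x end and between each pair — any rounding remainder accumulates at the +x end.

C is a spool: two coaxial disc flanges of radius 117 mm and thickness 25 mm, joined by a core cylinder of radius 45 mm and height 246 mm. The lower flange rests on z = 0 and the three cylinders share a vertical axis.

The fence section is against the stool's +x side, with their −y faces flush. The spool is on top of the stool.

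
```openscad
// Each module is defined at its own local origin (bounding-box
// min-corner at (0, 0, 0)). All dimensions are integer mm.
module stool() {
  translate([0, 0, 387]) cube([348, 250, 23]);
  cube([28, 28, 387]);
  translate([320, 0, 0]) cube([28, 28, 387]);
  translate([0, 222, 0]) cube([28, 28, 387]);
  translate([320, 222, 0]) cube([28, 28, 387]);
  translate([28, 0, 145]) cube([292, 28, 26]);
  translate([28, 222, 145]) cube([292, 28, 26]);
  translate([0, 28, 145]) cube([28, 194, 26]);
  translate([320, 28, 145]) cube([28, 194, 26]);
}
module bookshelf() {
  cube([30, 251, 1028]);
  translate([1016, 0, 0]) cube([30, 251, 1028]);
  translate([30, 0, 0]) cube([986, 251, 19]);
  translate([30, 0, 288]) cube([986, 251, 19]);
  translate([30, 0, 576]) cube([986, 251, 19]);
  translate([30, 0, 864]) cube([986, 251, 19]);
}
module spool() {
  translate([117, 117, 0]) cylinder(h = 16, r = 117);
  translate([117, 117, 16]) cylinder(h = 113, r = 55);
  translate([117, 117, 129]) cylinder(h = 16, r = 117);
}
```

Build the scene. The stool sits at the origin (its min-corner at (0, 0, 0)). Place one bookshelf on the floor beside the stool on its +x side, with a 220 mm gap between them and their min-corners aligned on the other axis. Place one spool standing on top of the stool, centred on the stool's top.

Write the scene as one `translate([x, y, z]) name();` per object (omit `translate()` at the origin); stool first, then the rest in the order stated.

stool();
translate([568, 0, 0]) bookshelf();
translate([57, 8, 410]) spool();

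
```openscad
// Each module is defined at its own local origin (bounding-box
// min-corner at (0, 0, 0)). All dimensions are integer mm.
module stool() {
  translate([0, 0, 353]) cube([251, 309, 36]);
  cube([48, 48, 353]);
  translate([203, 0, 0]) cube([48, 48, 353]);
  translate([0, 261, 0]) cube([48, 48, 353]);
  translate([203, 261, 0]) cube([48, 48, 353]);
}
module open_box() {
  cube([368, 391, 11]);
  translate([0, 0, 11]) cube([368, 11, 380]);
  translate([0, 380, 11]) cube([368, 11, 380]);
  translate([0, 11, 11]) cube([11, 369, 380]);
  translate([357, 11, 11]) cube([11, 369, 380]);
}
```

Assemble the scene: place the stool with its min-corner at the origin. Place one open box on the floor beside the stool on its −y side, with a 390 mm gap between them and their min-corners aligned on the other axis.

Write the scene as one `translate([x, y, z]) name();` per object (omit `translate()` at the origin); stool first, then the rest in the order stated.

stool();
translate([0, -781, 0]) open_box();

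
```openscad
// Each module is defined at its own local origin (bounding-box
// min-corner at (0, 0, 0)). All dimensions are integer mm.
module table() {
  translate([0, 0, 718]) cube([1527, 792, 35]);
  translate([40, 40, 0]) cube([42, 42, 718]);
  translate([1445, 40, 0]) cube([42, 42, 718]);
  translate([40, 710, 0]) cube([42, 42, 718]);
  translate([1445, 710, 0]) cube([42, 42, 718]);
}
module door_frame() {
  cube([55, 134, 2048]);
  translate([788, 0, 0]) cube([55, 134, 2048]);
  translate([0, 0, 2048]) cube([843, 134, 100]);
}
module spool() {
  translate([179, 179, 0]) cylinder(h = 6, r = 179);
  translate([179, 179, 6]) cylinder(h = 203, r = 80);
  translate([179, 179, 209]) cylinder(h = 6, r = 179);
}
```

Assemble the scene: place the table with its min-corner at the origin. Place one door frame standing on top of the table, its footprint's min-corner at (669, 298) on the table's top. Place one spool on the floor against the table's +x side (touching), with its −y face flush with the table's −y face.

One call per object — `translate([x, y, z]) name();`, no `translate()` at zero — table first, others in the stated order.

table();
translate([669, 298, 753]) door_frame();
translate([1527, 0, 0]) spool();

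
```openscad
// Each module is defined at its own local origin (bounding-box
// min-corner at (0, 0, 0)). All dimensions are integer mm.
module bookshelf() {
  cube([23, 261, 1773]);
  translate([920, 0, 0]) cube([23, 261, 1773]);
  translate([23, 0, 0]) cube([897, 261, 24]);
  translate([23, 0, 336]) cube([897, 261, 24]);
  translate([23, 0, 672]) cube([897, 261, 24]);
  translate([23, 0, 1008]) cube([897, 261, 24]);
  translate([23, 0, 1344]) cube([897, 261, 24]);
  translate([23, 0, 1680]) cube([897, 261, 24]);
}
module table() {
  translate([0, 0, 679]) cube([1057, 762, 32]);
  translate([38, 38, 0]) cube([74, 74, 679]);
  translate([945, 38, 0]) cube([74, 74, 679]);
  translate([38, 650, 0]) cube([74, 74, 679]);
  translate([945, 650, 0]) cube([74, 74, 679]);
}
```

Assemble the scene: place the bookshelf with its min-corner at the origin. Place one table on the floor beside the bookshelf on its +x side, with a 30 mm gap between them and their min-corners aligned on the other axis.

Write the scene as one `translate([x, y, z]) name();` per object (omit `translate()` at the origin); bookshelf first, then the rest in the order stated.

bookshelf();
translate([973, 0, 0]) table();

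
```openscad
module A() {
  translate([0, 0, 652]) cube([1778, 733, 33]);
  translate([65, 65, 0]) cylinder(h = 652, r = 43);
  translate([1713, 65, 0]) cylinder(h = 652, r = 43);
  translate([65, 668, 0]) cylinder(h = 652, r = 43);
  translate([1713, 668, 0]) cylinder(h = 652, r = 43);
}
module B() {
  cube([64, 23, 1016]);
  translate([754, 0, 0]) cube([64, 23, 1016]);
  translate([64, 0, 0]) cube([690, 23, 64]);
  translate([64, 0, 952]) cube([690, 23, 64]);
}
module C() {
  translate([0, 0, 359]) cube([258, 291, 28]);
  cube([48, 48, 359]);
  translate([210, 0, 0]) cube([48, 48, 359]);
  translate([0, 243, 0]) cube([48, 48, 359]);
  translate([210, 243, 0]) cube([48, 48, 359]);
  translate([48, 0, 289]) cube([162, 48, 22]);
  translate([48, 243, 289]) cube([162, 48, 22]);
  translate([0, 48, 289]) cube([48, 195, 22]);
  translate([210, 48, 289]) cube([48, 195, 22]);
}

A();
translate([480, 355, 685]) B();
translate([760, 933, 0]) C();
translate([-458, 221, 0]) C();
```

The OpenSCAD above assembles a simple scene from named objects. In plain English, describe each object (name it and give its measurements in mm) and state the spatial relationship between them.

A is a rectangular dining table. The top is 1778×733×33 mm with its upper surface at z = 685 mm. It stands on four round legs of 86 mm diameter, each leg's bounding box inset 22 mm from the nearest pair of top edges, running from the floor to the underside of the top.

B is a picture frame with a 690×888 mm rectangular opening (x by z) and a uniform 64 mm border on every side. Frame depth is 23 mm along y. It is built from two vertical stiles running the full outside height and two horizontal rails spanning the gap between the stiles.

C is a four-legged stool. The seat is 258×291 mm, 28 mm thick, top at z = 387 mm. It stands on four square legs, each 48×48 mm in cross-section, from z = 0 to the seat underside, each flush with a corner of the seat. Four stretchers, 48 mm wide and 22 mm tall, connect adjacent legs with their undersides at z = 289 mm, each running between the inner faces of the legs it joins and aligned with the legs' outer faces on the other axis.

The picture frame is on top of the table, centred. Two stools sit around the table at the +y, −x sides.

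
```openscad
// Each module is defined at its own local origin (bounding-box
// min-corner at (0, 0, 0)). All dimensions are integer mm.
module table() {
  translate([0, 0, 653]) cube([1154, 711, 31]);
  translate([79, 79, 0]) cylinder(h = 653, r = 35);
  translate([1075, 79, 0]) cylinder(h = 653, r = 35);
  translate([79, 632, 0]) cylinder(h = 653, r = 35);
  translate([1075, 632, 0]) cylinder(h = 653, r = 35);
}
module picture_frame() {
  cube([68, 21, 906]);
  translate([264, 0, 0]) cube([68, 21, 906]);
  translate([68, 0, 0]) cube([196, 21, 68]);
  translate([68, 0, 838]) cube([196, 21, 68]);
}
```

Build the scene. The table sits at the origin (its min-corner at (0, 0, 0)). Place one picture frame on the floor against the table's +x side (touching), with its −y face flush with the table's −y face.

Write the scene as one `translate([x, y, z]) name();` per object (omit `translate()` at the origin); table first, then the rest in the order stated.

table();
translate([1154, 0, 0]) picture_frame();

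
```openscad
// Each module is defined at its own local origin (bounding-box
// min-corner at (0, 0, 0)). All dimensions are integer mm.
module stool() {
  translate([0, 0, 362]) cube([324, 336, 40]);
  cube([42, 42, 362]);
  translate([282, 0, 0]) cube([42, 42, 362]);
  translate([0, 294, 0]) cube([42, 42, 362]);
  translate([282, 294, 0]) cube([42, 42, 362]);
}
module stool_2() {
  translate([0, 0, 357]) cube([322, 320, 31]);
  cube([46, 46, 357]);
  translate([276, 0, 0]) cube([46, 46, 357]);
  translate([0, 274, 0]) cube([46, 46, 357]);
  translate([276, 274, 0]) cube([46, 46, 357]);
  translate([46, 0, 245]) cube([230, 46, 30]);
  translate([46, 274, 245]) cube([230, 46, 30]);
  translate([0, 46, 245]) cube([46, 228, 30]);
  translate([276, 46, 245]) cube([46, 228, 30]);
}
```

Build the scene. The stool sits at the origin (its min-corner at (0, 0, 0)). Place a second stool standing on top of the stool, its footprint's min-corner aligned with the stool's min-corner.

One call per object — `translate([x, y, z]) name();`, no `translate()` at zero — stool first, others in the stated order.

stool();
translate([0, 0, 402]) stool_2();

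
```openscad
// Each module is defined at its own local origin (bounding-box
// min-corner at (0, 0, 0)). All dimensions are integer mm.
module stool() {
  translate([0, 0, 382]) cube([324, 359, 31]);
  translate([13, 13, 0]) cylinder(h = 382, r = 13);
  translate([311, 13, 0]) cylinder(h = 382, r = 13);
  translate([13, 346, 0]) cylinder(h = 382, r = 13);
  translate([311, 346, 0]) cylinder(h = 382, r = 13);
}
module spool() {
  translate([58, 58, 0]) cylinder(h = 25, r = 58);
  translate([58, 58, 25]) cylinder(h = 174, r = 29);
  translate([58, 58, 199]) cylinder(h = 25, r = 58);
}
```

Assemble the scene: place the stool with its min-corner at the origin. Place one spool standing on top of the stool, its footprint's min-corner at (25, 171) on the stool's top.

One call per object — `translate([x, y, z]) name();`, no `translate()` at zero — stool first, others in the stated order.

stool();
translate([25, 171, 413]) spool();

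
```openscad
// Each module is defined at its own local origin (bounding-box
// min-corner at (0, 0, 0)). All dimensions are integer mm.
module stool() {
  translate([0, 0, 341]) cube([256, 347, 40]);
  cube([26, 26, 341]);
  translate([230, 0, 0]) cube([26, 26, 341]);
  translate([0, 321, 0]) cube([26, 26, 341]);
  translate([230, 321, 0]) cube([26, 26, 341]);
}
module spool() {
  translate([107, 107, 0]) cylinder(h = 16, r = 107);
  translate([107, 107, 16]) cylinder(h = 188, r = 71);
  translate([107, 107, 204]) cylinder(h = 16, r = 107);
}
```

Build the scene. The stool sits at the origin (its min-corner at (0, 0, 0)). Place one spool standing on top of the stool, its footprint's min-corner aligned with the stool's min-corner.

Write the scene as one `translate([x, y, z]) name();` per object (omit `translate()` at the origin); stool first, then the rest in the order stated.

stool();
translate([0, 0, 381]) spool();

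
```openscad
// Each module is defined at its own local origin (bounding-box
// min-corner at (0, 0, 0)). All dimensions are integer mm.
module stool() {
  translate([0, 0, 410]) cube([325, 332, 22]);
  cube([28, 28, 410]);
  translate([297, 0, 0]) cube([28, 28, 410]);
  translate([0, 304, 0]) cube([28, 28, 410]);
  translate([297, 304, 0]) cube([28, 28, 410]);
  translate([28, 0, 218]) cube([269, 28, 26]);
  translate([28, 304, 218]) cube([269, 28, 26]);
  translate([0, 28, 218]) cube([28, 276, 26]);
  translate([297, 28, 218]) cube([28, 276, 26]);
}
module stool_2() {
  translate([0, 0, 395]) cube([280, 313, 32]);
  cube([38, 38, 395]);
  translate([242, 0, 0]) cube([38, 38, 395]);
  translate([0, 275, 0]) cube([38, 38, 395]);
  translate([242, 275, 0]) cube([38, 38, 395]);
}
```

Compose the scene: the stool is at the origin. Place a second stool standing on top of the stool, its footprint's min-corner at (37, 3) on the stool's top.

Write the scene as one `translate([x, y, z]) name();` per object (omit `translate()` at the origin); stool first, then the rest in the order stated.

stool();
translate([37, 3, 432]) stool_2();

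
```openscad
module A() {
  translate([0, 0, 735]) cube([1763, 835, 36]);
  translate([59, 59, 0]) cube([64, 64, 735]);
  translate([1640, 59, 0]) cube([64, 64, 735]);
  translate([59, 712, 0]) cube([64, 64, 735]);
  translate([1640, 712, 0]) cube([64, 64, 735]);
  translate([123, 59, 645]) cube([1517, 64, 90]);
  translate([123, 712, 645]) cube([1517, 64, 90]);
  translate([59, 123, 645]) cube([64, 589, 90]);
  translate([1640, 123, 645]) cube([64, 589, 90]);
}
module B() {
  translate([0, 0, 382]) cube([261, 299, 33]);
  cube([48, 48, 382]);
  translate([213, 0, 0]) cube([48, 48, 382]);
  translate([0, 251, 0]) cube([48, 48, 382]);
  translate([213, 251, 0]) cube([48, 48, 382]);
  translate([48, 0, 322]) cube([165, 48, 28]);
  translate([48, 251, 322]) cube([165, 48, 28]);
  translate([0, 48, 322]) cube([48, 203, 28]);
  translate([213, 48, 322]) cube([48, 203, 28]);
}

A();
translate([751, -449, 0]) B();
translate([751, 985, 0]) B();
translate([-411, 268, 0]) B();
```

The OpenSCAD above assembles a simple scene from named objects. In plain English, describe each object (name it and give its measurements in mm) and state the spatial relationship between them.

A is a table with a 1763×835 mm rectangular top, 36 mm thick, top surface at z = 771 mm, supported by four 64×64 mm square legs, each inset 59 mm from the nearest pair of top edges, running from the floor. Four apron rails, 64 mm thick and 90 mm tall, run between adjacent legs with their top edges flush with the underside of the top and their outer faces flush with the legs' outer faces.

B is a four-legged stool. The seat is 261×299 mm, 33 mm thick, top at z = 415 mm. It stands on four square legs, each 48×48 mm in cross-section, from z = 0 to the seat underside, each flush with a corner of the seat. Four stretchers, 48 mm wide and 28 mm tall, connect adjacent legs with their undersides at z = 322 mm, each running between the inner faces of the legs it joins and aligned with the legs' outer faces on the other axis.

Three stools sit around the table at the −y, +y, −x sides.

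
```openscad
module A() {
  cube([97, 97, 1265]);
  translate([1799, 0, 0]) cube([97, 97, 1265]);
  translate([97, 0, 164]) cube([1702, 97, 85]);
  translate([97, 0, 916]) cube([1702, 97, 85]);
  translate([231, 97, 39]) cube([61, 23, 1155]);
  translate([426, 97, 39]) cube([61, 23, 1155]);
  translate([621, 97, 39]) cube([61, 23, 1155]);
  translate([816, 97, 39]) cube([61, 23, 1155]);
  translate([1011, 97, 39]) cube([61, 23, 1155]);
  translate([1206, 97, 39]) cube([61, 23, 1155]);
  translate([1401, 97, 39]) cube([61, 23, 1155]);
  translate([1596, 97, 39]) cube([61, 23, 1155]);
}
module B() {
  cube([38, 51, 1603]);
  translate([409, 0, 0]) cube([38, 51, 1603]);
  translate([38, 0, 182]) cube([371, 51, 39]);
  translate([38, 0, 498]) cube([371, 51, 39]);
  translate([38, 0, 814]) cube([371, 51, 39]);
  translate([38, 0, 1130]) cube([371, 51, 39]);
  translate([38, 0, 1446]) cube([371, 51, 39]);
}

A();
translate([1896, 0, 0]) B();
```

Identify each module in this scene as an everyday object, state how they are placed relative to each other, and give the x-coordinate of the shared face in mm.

The fence section's +x face and the ladder's −x face are both at x = 1896 mm.

A is a fence section. B is a ladder. The ladder is against the fence section's +x side, with their −y faces flush. The x-coordinate of the shared face is 1896 mm.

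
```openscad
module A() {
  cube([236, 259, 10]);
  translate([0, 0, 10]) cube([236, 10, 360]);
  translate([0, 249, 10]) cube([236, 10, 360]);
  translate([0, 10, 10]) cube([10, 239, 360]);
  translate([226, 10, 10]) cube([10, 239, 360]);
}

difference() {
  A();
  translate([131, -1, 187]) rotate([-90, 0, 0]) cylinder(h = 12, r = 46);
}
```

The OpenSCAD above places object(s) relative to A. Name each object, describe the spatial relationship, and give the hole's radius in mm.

The subtracted cylinder has r = 46 mm.

A is an open box. The open box has a circular hole through its front wall. The hole's radius is 46 mm.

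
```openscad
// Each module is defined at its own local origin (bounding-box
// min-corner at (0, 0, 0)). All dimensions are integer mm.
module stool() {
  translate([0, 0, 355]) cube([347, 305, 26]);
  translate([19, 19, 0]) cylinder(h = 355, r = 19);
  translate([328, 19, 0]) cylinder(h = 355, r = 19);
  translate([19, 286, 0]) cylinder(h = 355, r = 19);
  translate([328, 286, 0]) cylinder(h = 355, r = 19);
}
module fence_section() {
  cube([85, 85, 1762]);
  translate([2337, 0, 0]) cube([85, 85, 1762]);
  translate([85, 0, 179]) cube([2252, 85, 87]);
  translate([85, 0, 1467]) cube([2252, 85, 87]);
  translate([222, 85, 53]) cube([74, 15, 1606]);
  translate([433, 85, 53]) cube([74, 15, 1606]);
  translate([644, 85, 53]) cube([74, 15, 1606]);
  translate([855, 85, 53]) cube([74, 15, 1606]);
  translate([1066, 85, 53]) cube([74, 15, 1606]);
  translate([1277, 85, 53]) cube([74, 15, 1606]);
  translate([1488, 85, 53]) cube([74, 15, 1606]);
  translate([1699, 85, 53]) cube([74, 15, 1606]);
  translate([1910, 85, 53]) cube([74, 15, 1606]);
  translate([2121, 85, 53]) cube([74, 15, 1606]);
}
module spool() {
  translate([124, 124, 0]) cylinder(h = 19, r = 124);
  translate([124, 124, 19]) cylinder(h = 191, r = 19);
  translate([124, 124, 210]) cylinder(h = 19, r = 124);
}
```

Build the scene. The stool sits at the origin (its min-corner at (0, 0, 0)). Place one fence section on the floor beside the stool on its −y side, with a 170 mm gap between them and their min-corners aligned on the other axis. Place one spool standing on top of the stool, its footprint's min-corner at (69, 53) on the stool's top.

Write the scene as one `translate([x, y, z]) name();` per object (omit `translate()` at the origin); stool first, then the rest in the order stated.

stool();
translate([0, -270, 0]) fence_section();
translate([69, 53, 381]) spool();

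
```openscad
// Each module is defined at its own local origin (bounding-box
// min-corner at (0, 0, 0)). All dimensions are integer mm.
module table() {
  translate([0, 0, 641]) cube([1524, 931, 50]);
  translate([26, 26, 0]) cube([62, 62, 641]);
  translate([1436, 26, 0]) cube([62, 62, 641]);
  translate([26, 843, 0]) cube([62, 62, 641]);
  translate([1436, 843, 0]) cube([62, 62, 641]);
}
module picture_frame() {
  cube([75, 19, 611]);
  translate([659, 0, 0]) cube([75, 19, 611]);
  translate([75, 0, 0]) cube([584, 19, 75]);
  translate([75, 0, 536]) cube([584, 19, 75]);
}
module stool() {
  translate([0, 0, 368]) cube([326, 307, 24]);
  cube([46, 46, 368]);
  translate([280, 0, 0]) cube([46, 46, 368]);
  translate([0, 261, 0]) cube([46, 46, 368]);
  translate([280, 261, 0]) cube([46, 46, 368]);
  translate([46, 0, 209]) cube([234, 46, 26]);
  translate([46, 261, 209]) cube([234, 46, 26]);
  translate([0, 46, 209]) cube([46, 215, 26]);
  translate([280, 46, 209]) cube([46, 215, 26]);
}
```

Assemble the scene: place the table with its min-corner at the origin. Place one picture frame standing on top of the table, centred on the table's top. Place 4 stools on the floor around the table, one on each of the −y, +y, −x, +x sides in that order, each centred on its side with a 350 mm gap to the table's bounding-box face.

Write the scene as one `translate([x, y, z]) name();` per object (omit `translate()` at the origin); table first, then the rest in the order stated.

table();
translate([395, 456, 691]) picture_frame();
translate([599, -657, 0]) stool();
translate([599, 1281, 0]) stool();
translate([-676, 312, 0]) stool();
translate([1874, 312, 0]) stool();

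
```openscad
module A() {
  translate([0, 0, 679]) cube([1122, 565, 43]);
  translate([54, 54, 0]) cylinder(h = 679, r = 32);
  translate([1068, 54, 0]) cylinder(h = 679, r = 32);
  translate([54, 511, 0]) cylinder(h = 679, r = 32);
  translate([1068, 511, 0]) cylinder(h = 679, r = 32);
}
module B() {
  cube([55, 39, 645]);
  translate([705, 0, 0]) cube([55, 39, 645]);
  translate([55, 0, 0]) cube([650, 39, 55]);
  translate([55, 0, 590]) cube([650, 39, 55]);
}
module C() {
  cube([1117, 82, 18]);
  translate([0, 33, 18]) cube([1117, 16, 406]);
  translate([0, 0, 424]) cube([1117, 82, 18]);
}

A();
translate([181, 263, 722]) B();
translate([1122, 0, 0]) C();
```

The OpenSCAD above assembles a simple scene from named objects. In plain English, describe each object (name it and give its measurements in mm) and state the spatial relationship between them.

A is a table: top 1122 mm (x) × 565 mm (y), 43 mm thick, upper face at z = 722 mm, on four round legs of 64 mm diameter, each leg's bounding box inset 22 mm from the nearest pair of top edges, running from z = 0 to the bottom of the top.

B is a rectangular picture frame lying in the x–z plane (depth along y). The opening is 650 mm wide (x) by 535 mm tall (z), surrounded by a border 55 mm wide on all four sides. The frame is 39 mm deep and is made of two full-height vertical stiles with two horizontal rails fitted between them.

C is an I-beam lying along x, 1117 mm long. Overall section height 442 mm. Two flanges 82 mm wide (y) and 18 mm thick, one on the floor and one at the top; a web 16 mm thick runs between them, centred on the flange width.

The picture frame is on top of the table, centred. The I-beam is against the table's +x side, with their −y faces flush.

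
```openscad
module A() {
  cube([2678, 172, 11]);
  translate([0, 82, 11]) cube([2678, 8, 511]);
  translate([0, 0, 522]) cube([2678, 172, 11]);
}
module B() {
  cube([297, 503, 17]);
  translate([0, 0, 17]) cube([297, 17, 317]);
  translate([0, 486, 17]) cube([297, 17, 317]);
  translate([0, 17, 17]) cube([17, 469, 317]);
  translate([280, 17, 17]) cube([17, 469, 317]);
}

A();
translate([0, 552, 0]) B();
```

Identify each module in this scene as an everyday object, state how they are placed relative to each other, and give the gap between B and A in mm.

A is an I-beam. B is an open box. The open box is on the floor beside the I-beam on its +y side. The gap between the open box and the I-beam is 380 mm.

The open box's nearest face is 380 mm from the I-beam's +y face.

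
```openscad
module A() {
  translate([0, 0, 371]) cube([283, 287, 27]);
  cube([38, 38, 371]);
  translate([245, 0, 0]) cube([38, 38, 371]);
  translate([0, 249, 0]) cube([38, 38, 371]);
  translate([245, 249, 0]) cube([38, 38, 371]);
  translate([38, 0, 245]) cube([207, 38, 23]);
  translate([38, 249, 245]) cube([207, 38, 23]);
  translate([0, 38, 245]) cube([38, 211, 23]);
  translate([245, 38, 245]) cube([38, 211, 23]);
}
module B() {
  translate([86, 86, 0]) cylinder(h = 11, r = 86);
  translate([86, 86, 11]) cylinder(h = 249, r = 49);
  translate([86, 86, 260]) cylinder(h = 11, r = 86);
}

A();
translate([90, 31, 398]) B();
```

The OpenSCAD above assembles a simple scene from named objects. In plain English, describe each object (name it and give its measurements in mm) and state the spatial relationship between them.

A is a simple wooden stool: a rectangular seat 283 mm (x) by 287 mm (y), 27 mm thick, top face at z = 398 mm, on four square legs, each 38×38 mm in cross-section. The legs rest on z = 0, each flush with a corner of the seat. Four stretchers, 38 mm wide and 23 mm tall, connect adjacent legs with their undersides at z = 245 mm, each running between the inner faces of the legs it joins and aligned with the legs' outer faces on the other axis.

B is a spool: two coaxial disc flanges of radius 86 mm and thickness 11 mm, joined by a core cylinder of radius 49 mm and height 249 mm. The lower flange rests on z = 0 and the three cylinders share a vertical axis.

The spool is on top of the stool.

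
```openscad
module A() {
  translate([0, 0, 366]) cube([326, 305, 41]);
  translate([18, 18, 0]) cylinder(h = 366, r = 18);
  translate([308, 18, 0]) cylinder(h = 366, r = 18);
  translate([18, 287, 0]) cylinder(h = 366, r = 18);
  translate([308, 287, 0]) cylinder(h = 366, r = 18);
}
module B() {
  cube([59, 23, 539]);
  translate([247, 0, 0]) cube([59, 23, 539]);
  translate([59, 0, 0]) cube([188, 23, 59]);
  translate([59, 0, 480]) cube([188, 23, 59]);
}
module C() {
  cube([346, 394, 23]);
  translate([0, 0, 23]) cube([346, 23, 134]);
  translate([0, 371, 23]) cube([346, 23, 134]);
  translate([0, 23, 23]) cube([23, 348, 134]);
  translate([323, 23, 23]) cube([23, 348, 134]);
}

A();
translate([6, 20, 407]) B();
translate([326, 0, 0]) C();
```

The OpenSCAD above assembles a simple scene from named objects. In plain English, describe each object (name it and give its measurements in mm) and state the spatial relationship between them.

A is a four-legged stool. The seat is 326×305 mm, 41 mm thick, top at z = 407 mm. It stands on four round legs, each 36 mm in diameter, from z = 0 to the seat underside, each leg's axis is inset half a diameter from the nearest pair of seat edges (so the leg's bounding box is flush with the corner).

B is a rectangular picture frame lying in the x–z plane (depth along y). The opening is 188 mm wide (x) by 421 mm tall (z), surrounded by a border 59 mm wide on all four sides. The frame is 23 mm deep and is made of two full-height vertical stiles with two horizontal rails fitted between them.

C is an open storage box with external size 346×394×157 mm and wall thickness 23 mm (the base is also 23 mm thick). The base covers the whole footprint; the four walls stand on the base, with the y-facing walls full-width and the x-facing walls fitting between their inner faces.

The picture frame is on top of the stool. The open box is against the stool's +x side, with their −y faces flush.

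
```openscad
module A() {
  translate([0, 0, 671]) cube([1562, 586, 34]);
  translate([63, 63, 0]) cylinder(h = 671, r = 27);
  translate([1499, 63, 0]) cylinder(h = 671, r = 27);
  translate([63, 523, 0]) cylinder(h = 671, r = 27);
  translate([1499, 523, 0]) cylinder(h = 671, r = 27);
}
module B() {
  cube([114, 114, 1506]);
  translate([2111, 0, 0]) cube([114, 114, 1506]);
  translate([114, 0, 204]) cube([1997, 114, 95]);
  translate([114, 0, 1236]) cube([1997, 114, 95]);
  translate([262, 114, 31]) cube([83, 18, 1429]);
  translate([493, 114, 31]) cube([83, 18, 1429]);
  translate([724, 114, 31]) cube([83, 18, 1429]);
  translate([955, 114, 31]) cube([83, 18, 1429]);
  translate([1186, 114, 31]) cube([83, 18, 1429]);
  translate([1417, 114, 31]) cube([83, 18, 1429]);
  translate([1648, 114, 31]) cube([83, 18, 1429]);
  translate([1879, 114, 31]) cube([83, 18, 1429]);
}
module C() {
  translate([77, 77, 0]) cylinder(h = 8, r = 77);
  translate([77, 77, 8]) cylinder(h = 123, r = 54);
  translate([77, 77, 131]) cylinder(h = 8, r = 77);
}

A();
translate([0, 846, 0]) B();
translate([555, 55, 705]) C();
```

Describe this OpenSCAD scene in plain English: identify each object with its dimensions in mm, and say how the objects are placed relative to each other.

A is a table: top 1562 mm (x) × 586 mm (y), 34 mm thick, upper face at z = 705 mm, on four round legs of 54 mm diameter, each leg's bounding box inset 36 mm from the nearest pair of top edges, running from z = 0 to the bottom of the top.

B is a fence section. Two 114×114 mm posts, 1506 mm tall, stand on the floor with a clear span of 1997 mm between their inner faces. Two horizontal rails of 114×95 mm section span the gap between the posts with their undersides at z = 204 mm and z = 1236 mm, flush with the posts' −y face. 8 pickets, each 83 mm wide, 18 mm thick and 1429 mm tall, are fixed to the +y face of the rails with their bottoms at z = 31 mm, evenly spaced across the span with equal gaps (rounded down to the nearest mm) at the −x end and between each pair — any rounding remainder accumulates at the +x end.

C is a spool: two coaxial disc flanges of radius 77 mm and thickness 8 mm, joined by a core cylinder of radius 54 mm and height 123 mm. The lower flange rests on z = 0 and the three cylinders share a vertical axis.

The fence section is on the floor beside the table on its +y side. The spool is on top of the table.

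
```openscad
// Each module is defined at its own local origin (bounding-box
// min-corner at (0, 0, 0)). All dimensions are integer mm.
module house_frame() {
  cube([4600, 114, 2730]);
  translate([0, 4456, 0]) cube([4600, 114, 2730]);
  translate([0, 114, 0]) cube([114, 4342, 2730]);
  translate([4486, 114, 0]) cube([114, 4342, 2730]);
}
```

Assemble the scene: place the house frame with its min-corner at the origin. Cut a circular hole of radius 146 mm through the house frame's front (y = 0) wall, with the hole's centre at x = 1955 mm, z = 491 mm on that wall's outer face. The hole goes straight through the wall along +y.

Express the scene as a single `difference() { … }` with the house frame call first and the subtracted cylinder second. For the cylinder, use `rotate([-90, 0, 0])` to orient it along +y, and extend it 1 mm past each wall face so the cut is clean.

difference() {
  house_frame();
  translate([1955, -1, 491]) rotate([-90, 0, 0]) cylinder(h = 116, r = 146);
}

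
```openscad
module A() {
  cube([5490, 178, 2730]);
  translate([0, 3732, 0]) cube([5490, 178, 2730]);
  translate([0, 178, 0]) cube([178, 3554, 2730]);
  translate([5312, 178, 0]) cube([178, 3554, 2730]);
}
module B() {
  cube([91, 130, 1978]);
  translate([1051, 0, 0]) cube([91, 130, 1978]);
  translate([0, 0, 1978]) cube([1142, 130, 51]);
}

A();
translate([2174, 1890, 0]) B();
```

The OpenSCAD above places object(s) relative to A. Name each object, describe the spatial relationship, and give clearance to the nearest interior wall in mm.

A is a house frame. B is a door frame. The door frame sits inside the house frame, centred. The clearance to the nearest interior wall is 1712 mm.

Clearances: x = 1996, y = 1712; minimum 1712 mm.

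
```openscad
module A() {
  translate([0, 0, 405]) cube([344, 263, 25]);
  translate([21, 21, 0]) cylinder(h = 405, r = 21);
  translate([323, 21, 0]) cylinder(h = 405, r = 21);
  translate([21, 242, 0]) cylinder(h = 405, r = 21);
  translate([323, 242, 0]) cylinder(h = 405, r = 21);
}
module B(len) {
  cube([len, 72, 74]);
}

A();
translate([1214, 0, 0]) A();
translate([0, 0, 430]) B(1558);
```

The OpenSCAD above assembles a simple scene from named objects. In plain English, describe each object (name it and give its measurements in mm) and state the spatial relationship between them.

A is a four-legged stool. The seat is a 344×263×25 mm slab whose top surface is at z = 430 mm; four round legs, each 42 mm in diameter, run from the floor (z = 0) to the underside of the seat, each leg's axis is inset half a diameter from the nearest pair of seat edges (so the leg's bounding box is flush with the corner).

B is a rectangular beam 1558 mm long (x), 72 mm deep (y), 74 mm thick (z).

The beam spans the tops of two stools placed 870 mm apart, resting at z = 430 mm.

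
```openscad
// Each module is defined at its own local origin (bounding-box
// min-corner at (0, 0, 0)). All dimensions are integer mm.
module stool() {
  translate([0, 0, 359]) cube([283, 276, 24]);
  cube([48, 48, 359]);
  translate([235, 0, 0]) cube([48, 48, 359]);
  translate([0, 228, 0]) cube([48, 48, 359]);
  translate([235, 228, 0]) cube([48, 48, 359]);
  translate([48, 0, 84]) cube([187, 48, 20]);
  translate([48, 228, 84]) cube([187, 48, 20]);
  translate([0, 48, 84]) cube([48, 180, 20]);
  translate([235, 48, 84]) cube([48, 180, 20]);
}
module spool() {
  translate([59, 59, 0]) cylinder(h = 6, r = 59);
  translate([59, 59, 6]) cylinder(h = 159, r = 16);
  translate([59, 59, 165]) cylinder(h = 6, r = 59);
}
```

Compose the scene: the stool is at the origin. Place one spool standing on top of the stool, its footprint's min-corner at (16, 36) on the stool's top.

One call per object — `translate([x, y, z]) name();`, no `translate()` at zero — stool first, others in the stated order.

stool();
translate([16, 36, 383]) spool();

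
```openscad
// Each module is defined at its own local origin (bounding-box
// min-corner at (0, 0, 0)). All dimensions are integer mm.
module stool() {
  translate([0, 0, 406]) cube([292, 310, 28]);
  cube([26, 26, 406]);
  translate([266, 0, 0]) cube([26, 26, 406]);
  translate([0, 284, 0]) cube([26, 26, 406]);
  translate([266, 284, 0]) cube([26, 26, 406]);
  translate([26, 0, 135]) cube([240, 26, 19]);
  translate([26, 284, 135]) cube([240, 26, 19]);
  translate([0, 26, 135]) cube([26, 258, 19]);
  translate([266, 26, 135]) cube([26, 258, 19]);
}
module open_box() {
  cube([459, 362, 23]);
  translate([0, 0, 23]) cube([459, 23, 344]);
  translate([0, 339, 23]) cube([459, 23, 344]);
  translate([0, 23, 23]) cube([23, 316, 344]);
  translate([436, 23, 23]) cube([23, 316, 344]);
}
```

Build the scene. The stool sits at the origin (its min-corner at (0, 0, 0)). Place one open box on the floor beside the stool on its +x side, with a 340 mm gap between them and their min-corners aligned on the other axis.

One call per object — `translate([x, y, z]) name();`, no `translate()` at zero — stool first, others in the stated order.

stool();
translate([632, 0, 0]) open_box();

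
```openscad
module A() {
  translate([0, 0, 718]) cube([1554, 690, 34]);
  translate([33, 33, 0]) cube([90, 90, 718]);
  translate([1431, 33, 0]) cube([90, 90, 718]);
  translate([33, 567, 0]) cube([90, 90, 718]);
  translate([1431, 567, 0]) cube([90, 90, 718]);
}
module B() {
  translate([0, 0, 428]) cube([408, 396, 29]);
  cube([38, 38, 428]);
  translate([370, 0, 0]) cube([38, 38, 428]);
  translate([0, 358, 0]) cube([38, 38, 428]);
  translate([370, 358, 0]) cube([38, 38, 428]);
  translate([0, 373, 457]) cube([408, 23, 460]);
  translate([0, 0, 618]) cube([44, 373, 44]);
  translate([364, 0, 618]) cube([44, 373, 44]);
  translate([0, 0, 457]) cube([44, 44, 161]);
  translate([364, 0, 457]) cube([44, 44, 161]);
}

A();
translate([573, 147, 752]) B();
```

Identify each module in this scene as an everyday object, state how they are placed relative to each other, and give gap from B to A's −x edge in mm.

The chair's min-x is at 573; the table's min-x is 0; gap = 573 mm.

A is a table. B is a chair. The chair is on top of the table, centred. The gap from the chair to the table's −x edge is 573 mm.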